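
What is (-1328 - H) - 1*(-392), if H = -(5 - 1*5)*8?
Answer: -936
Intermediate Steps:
H = 0 (H = -(5 - 5)*8 = -1*0*8 = 0*8 = 0)
(-1328 - H) - 1*(-392) = (-1328 - 1*0) - 1*(-392) = (-1328 + 0) + 392 = -1328 + 392 = -936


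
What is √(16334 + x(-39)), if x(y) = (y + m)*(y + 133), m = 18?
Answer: 2*√3590 ≈ 119.83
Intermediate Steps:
x(y) = (18 + y)*(133 + y) (x(y) = (y + 18)*(y + 133) = (18 + y)*(133 + y))
√(16334 + x(-39)) = √(16334 + (2394 + (-39)² + 151*(-39))) = √(16334 + (2394 + 1521 - 5889)) = √(16334 - 1974) = √14360 = 2*√3590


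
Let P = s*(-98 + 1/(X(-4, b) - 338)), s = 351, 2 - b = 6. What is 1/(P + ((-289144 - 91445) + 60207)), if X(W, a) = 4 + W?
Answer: -26/9224307 ≈ -2.8186e-6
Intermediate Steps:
b = -4 (b = 2 - 1*6 = 2 - 6 = -4)
P = -894375/26 (P = 351*(-98 + 1/((4 - 4) - 338)) = 351*(-98 + 1/(0 - 338)) = 351*(-98 + 1/(-338)) = 351*(-98 - 1/338) = 351*(-33125/338) = -894375/26 ≈ -34399.)
1/(P + ((-289144 - 91445) + 60207)) = 1/(-894375/26 + ((-289144 - 91445) + 60207)) = 1/(-894375/26 + (-380589 + 60207)) = 1/(-894375/26 - 320382) = 1/(-9224307/26) = -26/9224307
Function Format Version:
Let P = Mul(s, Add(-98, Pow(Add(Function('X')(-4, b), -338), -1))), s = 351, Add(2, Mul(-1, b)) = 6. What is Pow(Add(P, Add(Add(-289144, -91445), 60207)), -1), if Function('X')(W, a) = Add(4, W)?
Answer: Rational(-26, 9224307) ≈ -2.8186e-6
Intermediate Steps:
b = -4 (b = Add(2, Mul(-1, 6)) = Add(2, -6) = -4)
P = Rational(-894375, 26) (P = Mul(351, Add(-98, Pow(Add(Add(4, -4), -338), -1))) = Mul(351, Add(-98, Pow(Add(0, -338), -1))) = Mul(351, Add(-98, Pow(-338, -1))) = Mul(351, Add(-98, Rational(-1, 338))) = Mul(351, Rational(-33125, 338)) = Rational(-894375, 26) ≈ -34399.)
Pow(Add(P, Add(Add(-289144, -91445), 60207)), -1) = Pow(Add(Rational(-894375, 26), Add(Add(-289144, -91445), 60207)), -1) = Pow(Add(Rational(-894375, 26), Add(-380589, 60207)), -1) = Pow(Add(Rational(-894375, 26), -320382), -1) = Pow(Rational(-9224307, 26), -1) = Rational(-26, 9224307)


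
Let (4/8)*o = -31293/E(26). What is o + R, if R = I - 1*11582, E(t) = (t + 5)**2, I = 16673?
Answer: 4829865/961 ≈ 5025.9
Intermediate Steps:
E(t) = (5 + t)**2
R = 5091 (R = 16673 - 1*11582 = 16673 - 11582 = 5091)
o = -62586/961 (o = 2*(-31293/(5 + 26)**2) = 2*(-31293/(31**2)) = 2*(-31293/961) = -62586/961 ≈ -65.126)
o + R = -62586/961 + 5091 = 4829865/961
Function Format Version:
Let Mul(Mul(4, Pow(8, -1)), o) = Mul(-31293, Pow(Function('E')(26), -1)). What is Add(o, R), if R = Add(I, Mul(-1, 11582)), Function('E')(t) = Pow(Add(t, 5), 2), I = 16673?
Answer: Rational(4829865, 961) ≈ 5025.9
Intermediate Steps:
Function('E')(t) = Pow(Add(5, t), 2)
R = 5091 (R = Add(16673, Mul(-1, 11582)) = Add(16673, -11582) = 5091)
o = Rational(-62586, 961) (o = Mul(2, Mul(-31293, Pow(Pow(Add(5, 26), 2), -1))) = Mul(2, Mul(-31293, Pow(Pow(31, 2), -1))) = Mul(2, Mul(-31293, Pow(961, -1))) = Mul(2, Mul(-31293, Rational(1, 961))) = Mul(2, Rational(-31293, 961)) = Rational(-62586, 961) ≈ -65.126)
Add(o, R) = Add(Rational(-62586, 961), 5091) = Rational(4829865, 961)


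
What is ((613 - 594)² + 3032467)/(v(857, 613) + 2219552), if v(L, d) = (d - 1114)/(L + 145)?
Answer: 6065656/4439103 ≈ 1.3664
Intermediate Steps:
v(L, d) = (-1114 + d)/(145 + L)
((613 - 594)² + 3032467)/(v(857, 613) + 2219552) = ((613 - 594)² + 3032467)/((-1114 + 613)/(145 + 857) + 2219552) = (19² + 3032467)/(-501/1002 + 2219552) = (361 + 3032467)/((1/1002)*(-501) + 2219552) = 3032828/(-½ + 2219552) = 3032828/(4439103/2) = 3032828*(2/4439103) = 6065656/4439103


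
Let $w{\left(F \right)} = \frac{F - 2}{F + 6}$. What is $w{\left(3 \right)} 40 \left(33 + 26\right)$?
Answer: $\frac{2360}{9} \approx 262.22$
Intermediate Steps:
$w{\left(F \right)} = \frac{-2 + F}{6 + F}$ ($w{\left(F \right)} = \frac{F - 2}{6 + F} = \frac{-2 + F}{6 + F}$)
$w{\left(3 \right)} 40 \left(33 + 26\right) = \frac{-2 + 3}{6 + 3} \cdot 40 \left(33 + 26\right) = \frac{1}{9} \cdot 1 \cdot 40 \cdot 59 = \frac{1}{9} \cdot 1 \cdot 2360 = \frac{1}{9} \cdot 2360 = \frac{2360}{9}$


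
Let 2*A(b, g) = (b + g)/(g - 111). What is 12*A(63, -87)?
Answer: 8/11 ≈ 0.72727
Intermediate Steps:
A(b, g) = (b + g)/(2*(-111 + g)) (A(b, g) = ((b + g)/(g - 111))/2 = ((b + g)/(-111 + g))/2 = (b + g)/(2*(-111 + g)))
12*A(63, -87) = 12*((63 - 87)/(2*(-111 - 87))) = 12*((½)*(-24)/(-198)) = 12*((½)*(-1/198)*(-24)) = 12*(2/33) = 8/11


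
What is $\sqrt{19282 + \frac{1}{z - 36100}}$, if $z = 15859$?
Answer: $\frac{\sqrt{877755375289}}{6747} \approx 138.86$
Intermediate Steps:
$\sqrt{19282 + \frac{1}{z - 36100}} = \sqrt{19282 + \frac{1}{15859 - 36100}} = \sqrt{19282 + \frac{1}{-20241}} = \sqrt{19282 - \frac{1}{20241}} = \sqrt{\frac{390286961}{20241}} = \frac{\sqrt{877755375289}}{6747}$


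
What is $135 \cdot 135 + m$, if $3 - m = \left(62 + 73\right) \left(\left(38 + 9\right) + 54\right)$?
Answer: $4593$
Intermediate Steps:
$m = -13632$ ($m = 3 - \left(62 + 73\right) \left(\left(38 + 9\right) + 54\right) = 3 - 135 \left(47 + 54\right) = 3 - 135 \cdot 101 = 3 - 13635 = -13632$)
$135 \cdot 135 + m = 135 \cdot 135 - 13632 = 18225 - 13632 = 4593$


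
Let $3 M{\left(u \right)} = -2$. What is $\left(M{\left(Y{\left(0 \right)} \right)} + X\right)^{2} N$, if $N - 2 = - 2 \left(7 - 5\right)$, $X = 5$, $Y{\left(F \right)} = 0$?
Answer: $- \frac{338}{9} \approx -37.556$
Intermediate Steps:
$M{\left(u \right)} = - \frac{2}{3}$ ($M{\left(u \right)} = \frac{1}{3} \left(-2\right) = - \frac{2}{3}$)
$N = -2$ ($N = 2 - 2 \left(7 - 5\right) = 2 - 4 = -2$)
$\left(M{\left(Y{\left(0 \right)} \right)} + X\right)^{2} N = \left(- \frac{2}{3} + 5\right)^{2} \left(-2\right) = \left(\frac{13}{3}\right)^{2} \left(-2\right) = \frac{169}{9} \left(-2\right) = - \frac{338}{9}$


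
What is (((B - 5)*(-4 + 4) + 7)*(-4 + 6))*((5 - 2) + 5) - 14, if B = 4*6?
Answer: 98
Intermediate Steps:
B = 24
(((B - 5)*(-4 + 4) + 7)*(-4 + 6))*((5 - 2) + 5) - 14 = (((24 - 5)*(-4 + 4) + 7)*(-4 + 6))*((5 - 2) + 5) - 14 = ((19*0 + 7)*2)*(3 + 5) - 14 = ((0 + 7)*2)*8 - 14 = (7*2)*8 - 14 = 14*8 - 14 = 112 - 14 = 98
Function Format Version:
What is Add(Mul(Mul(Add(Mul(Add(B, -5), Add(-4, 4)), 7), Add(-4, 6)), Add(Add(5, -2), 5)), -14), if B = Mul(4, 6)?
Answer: 98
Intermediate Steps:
B = 24
Add(Mul(Mul(Add(Mul(Add(B, -5), Add(-4, 4)), 7), Add(-4, 6)), Add(Add(5, -2), 5)), -14) = Add(Mul(Mul(Add(Mul(Add(24, -5), Add(-4, 4)), 7), Add(-4, 6)), Add(Add(5, -2), 5)), -14) = Add(Mul(Mul(Add(Mul(19, 0), 7), 2), Add(3, 5)), -14) = Add(Mul(Mul(Add(0, 7), 2), 8), -14) = Add(Mul(Mul(7, 2), 8), -14) = Add(Mul(14, 8), -14) = Add(112, -14) = 98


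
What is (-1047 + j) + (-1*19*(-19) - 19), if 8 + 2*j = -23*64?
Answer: -1445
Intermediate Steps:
j = -740 (j = -4 + (-23*64)/2 = -4 + (½)*(-1472) = -4 - 736 = -740)
(-1047 + j) + (-1*19*(-19) - 19) = (-1047 - 740) + (-1*19*(-19) - 19) = -1787 + (-19*(-19) - 19) = -1787 + (361 - 19) = -1787 + 342 = -1445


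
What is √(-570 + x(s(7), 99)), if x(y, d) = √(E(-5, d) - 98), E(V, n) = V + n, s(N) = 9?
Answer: √(-570 + 2*I) ≈ 0.04189 + 23.875*I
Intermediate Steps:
x(y, d) = √(-103 + d) (x(y, d) = √((-5 + d) - 98) = √(-103 + d))
√(-570 + x(s(7), 99)) = √(-570 + √(-103 + 99)) = √(-570 + √(-4)) = √(-570 + 2*I)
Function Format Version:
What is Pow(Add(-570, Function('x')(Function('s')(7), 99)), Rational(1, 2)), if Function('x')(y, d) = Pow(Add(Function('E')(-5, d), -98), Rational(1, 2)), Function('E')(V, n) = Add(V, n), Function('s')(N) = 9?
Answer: Pow(Add(-570, Mul(2, I)), Rational(1, 2)) ≈ Add(0.04189, Mul(23.875, I))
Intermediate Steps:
Function('x')(y, d) = Pow(Add(-103, d), Rational(1, 2)) (Function('x')(y, d) = Pow(Add(Add(-5, d), -98), Rational(1, 2)) = Pow(Add(-103, d), Rational(1, 2)))
Pow(Add(-570, Function('x')(Function('s')(7), 99)), Rational(1, 2)) = Pow(Add(-570, Pow(Add(-103, 99), Rational(1, 2))), Rational(1, 2)) = Pow(Add(-570, Pow(-4, Rational(1, 2))), Rational(1, 2)) = Pow(Add(-570, Mul(2, I)), Rational(1, 2))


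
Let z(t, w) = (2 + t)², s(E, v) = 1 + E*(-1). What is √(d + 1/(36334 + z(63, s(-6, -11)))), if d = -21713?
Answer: I*√35718590219394/40559 ≈ 147.35*I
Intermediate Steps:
s(E, v) = 1 - E
√(d + 1/(36334 + z(63, s(-6, -11)))) = √(-21713 + 1/(36334 + (2 + 63)²)) = √(-21713 + 1/(36334 + 65²)) = √(-21713 + 1/(36334 + 4225)) = √(-21713 + 1/40559) = √(-880657566/40559) = I*√35718590219394/40559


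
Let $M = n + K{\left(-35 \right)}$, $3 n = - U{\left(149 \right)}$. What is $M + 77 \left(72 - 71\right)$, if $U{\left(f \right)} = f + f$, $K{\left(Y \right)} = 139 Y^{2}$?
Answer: $\frac{510758}{3} \approx 1.7025 \cdot 10^{5}$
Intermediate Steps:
$U{\left(f \right)} = 2 f$
$n = - \frac{298}{3}$ ($n = \frac{\left(-1\right) 2 \cdot 149}{3} = \frac{\left(-1\right) 298}{3} = \frac{1}{3} \left(-298\right) = - \frac{298}{3} \approx -99.333$)
$M = \frac{510527}{3}$ ($M = - \frac{298}{3} + 139 \left(-35\right)^{2} = - \frac{298}{3} + 139 \cdot 1225 = - \frac{298}{3} + 170275 = \frac{510527}{3} \approx 1.7018 \cdot 10^{5}$)
$M + 77 \left(72 - 71\right) = \frac{510527}{3} + 77 \left(72 - 71\right) = \frac{510527}{3} + 77 \cdot 1 = \frac{510527}{3} + 77 = \frac{510758}{3}$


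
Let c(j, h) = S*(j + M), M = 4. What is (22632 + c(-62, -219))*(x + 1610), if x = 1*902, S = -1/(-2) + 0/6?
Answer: 56778736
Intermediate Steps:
S = 1/2 (S = -1*(-1/2) + 0*(1/6) = 1/2 + 0 = 1/2 ≈ 0.50000)
x = 902
c(j, h) = 2 + j/2 (c(j, h) = (j + 4)/2 = (4 + j)/2 = 2 + j/2)
(22632 + c(-62, -219))*(x + 1610) = (22632 + (2 + (1/2)*(-62)))*(902 + 1610) = (22632 + (2 - 31))*2512 = (22632 - 29)*2512 = 22603*2512 = 56778736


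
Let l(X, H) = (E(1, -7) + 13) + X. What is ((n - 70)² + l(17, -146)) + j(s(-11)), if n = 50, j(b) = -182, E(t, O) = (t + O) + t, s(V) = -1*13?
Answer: 243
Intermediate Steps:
s(V) = -13
E(t, O) = O + 2*t (E(t, O) = (O + t) + t = O + 2*t)
l(X, H) = 8 + X (l(X, H) = ((-7 + 2*1) + 13) + X = ((-7 + 2) + 13) + X = (-5 + 13) + X = 8 + X)
((n - 70)² + l(17, -146)) + j(s(-11)) = ((50 - 70)² + (8 + 17)) - 182 = ((-20)² + 25) - 182 = (400 + 25) - 182 = 425 - 182 = 243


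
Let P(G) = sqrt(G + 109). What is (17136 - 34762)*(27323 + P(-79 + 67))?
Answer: -481595198 - 17626*sqrt(97) ≈ -4.8177e+8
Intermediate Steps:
P(G) = sqrt(109 + G)
(17136 - 34762)*(27323 + P(-79 + 67)) = (17136 - 34762)*(27323 + sqrt(109 + (-79 + 67))) = -17626*(27323 + sqrt(109 - 12)) = -17626*(27323 + sqrt(97)) = -481595198 - 17626*sqrt(97)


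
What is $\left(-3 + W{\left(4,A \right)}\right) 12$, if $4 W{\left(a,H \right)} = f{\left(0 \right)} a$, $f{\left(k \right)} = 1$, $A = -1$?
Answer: $-24$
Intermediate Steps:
$W{\left(a,H \right)} = \frac{a}{4}$ ($W{\left(a,H \right)} = \frac{1 a}{4} = \frac{a}{4}$)
$\left(-3 + W{\left(4,A \right)}\right) 12 = \left(-3 + \frac{1}{4} \cdot 4\right) 12 = \left(-3 + 1\right) 12 = \left(-2\right) 12 = -24$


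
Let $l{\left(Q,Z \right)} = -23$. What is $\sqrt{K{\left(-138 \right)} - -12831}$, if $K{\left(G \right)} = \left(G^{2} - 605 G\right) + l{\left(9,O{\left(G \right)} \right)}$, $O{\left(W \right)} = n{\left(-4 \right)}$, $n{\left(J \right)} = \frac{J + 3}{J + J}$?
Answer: $\sqrt{115342} \approx 339.62$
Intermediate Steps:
$n{\left(J \right)} = \frac{3 + J}{2 J}$
$O{\left(W \right)} = \frac{1}{8}$ ($O{\left(W \right)} = \frac{3 - 4}{2 \left(-4\right)} = \frac{1}{2} \left(- \frac{1}{4}\right) \left(-1\right) = \frac{1}{8}$)
$K{\left(G \right)} = -23 + G^{2} - 605 G$ ($K{\left(G \right)} = \left(G^{2} - 605 G\right) - 23 = -23 + G^{2} - 605 G$)
$\sqrt{K{\left(-138 \right)} - -12831} = \sqrt{\left(-23 + \left(-138\right)^{2} - -83490\right) - -12831} = \sqrt{\left(-23 + 19044 + 83490\right) + \left(-231546 + 244377\right)} = \sqrt{102511 + 12831} = \sqrt{115342}$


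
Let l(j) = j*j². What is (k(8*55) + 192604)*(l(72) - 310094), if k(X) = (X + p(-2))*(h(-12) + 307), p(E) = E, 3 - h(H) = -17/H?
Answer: 20699576079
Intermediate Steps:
h(H) = 3 + 17/H (h(H) = 3 - (-17)/H = 3 + 17/H)
l(j) = j³
k(X) = -3703/6 + 3703*X/12 (k(X) = (X - 2)*((3 + 17/(-12)) + 307) = (-2 + X)*((3 + 17*(-1/12)) + 307) = (-2 + X)*((3 - 17/12) + 307) = (-2 + X)*(19/12 + 307) = (-2 + X)*(3703/12) = -3703/6 + 3703*X/12)
(k(8*55) + 192604)*(l(72) - 310094) = ((-3703/6 + 3703*(8*55)/12) + 192604)*(72³ - 310094) = ((-3703/6 + (3703/12)*440) + 192604)*(373248 - 310094) = ((-3703/6 + 407330/3) + 192604)*63154 = (270319/2 + 192604)*63154 = (655527/2)*63154 = 20699576079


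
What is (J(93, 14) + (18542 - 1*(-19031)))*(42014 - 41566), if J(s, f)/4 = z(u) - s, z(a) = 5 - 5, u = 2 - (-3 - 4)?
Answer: 16666048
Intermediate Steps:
u = 9 (u = 2 - 1*(-7) = 2 + 7 = 9)
z(a) = 0
J(s, f) = -4*s (J(s, f) = 4*(0 - s) = 4*(-s) = -4*s)
(J(93, 14) + (18542 - 1*(-19031)))*(42014 - 41566) = (-4*93 + (18542 - 1*(-19031)))*(42014 - 41566) = (-372 + (18542 + 19031))*448 = (-372 + 37573)*448 = 37201*448 = 16666048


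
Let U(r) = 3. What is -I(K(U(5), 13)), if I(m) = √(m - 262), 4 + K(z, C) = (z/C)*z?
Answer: -I*√44837/13 ≈ -16.288*I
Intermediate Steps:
K(z, C) = -4 + z²/C (K(z, C) = -4 + (z/C)*z = -4 + z²/C)
I(m) = √(-262 + m)
-I(K(U(5), 13)) = -√(-262 + (-4 + 3²/13)) = -√(-262 + (-4 + (1/13)*9)) = -√(-262 + (-4 + 9/13)) = -√(-262 - 43/13) = -√(-3449/13) = -I*√44837/13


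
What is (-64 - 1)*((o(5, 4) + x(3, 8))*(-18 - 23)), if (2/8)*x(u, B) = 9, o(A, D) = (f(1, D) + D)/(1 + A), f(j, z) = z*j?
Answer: 298480/3 ≈ 99493.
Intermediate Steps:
f(j, z) = j*z
o(A, D) = 2*D/(1 + A) (o(A, D) = (1*D + D)/(1 + A) = (D + D)/(1 + A) = (2*D)/(1 + A) = 2*D/(1 + A))
x(u, B) = 36 (x(u, B) = 4*9 = 36)
(-64 - 1)*((o(5, 4) + x(3, 8))*(-18 - 23)) = (-64 - 1)*((2*4/(1 + 5) + 36)*(-18 - 23)) = -65*(2*4/6 + 36)*(-41) = -65*(2*4*(⅙) + 36)*(-41) = -65*(4/3 + 36)*(-41) = -7280*(-41)/3 = -65*(-4592/3) = 298480/3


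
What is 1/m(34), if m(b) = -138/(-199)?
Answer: 199/138 ≈ 1.4420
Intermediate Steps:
m(b) = 138/199 (m(b) = -138*(-1/199) = 138/199)
1/m(34) = 1/(138/199) = 199/138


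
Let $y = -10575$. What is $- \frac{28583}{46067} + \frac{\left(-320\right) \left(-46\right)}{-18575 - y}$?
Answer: $- \frac{2833657}{1151675} \approx -2.4605$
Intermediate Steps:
$- \frac{28583}{46067} + \frac{\left(-320\right) \left(-46\right)}{-18575 - y} = - \frac{28583}{46067} + \frac{\left(-320\right) \left(-46\right)}{-18575 - -10575} = \left(-28583\right) \frac{1}{46067} + \frac{14720}{-18575 + 10575} = - \frac{28583}{46067} + \frac{14720}{-8000} = - \frac{28583}{46067} + 14720 \left(- \frac{1}{8000}\right) = - \frac{28583}{46067} - \frac{46}{25} = - \frac{2833657}{1151675}$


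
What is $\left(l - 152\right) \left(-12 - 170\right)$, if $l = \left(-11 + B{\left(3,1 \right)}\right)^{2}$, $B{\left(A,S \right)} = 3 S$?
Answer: $16016$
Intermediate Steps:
$l = 64$ ($l = \left(-11 + 3 \cdot 1\right)^{2} = \left(-11 + 3\right)^{2} = \left(-8\right)^{2} = 64$)
$\left(l - 152\right) \left(-12 - 170\right) = \left(64 - 152\right) \left(-12 - 170\right) = \left(-88\right) \left(-182\right) = 16016$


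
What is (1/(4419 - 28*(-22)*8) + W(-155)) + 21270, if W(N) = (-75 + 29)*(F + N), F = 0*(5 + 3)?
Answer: 265454801/9347 ≈ 28400.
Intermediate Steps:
F = 0 (F = 0*8 = 0)
W(N) = -46*N (W(N) = (-75 + 29)*(0 + N) = -46*N)
(1/(4419 - 28*(-22)*8) + W(-155)) + 21270 = (1/(4419 - 28*(-22)*8) - 46*(-155)) + 21270 = (1/(4419 + 616*8) + 7130) + 21270 = (1/(4419 + 4928) + 7130) + 21270 = (1/9347 + 7130) + 21270 = 66644111/9347 + 21270 = 265454801/9347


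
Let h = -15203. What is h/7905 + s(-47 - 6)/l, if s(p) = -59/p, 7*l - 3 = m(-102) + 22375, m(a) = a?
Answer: -17945822719/9332864340 ≈ -1.9229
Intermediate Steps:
l = 22276/7 (l = 3/7 + (-102 + 22375)/7 = 3/7 + (⅐)*22273 = 3/7 + 22273/7 = 22276/7 ≈ 3182.3)
h/7905 + s(-47 - 6)/l = -15203/7905 + (-59/(-47 - 6))/(22276/7) = -15203*1/7905 - 59/(-53)*(7/22276) = -15203/7905 - 59*(-1/53)*(7/22276) = -15203/7905 + (59/53)*(7/22276) = -15203/7905 + 413/1180628 = -17945822719/9332864340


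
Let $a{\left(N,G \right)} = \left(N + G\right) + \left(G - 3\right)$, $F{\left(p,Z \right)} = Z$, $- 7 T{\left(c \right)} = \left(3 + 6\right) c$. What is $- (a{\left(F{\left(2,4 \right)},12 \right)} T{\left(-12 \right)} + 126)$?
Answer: $- \frac{3582}{7} \approx -511.71$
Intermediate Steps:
$T{\left(c \right)} = - \frac{9 c}{7}$ ($T{\left(c \right)} = - \frac{\left(3 + 6\right) c}{7} = - \frac{9 c}{7}$)
$a{\left(N,G \right)} = -3 + N + 2 G$ ($a{\left(N,G \right)} = \left(G + N\right) + \left(-3 + G\right) = -3 + N + 2 G$)
$- (a{\left(F{\left(2,4 \right)},12 \right)} T{\left(-12 \right)} + 126) = - (\left(-3 + 4 + 2 \cdot 12\right) \left(\left(- \frac{9}{7}\right) \left(-12\right)\right) + 126) = - (\left(-3 + 4 + 24\right) \frac{108}{7} + 126) = - (25 \cdot \frac{108}{7} + 126) = - (\frac{2700}{7} + 126) = \left(-1\right) \frac{3582}{7} = - \frac{3582}{7}$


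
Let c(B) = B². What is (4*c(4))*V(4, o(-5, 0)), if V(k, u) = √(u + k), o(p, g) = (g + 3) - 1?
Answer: 64*√6 ≈ 156.77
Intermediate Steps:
o(p, g) = 2 + g (o(p, g) = (3 + g) - 1 = 2 + g)
V(k, u) = √(k + u)
(4*c(4))*V(4, o(-5, 0)) = (4*4²)*√(4 + (2 + 0)) = (4*16)*√(4 + 2) = 64*√6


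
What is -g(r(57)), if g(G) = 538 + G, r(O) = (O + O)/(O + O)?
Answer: -539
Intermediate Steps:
r(O) = 1 (r(O) = (2*O)/((2*O)) = (2*O)*(1/(2*O)) = 1)
-g(r(57)) = -(538 + 1) = -1*539 = -539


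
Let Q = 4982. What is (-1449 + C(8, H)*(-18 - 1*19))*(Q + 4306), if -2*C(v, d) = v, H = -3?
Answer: -12083688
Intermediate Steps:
C(v, d) = -v/2
(-1449 + C(8, H)*(-18 - 1*19))*(Q + 4306) = (-1449 + (-½*8)*(-18 - 1*19))*(4982 + 4306) = (-1449 - 4*(-18 - 19))*9288 = (-1449 - 4*(-37))*9288 = (-1449 + 148)*9288 = -1301*9288 = -12083688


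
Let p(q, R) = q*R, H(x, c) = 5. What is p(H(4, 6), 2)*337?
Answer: 3370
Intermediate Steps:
p(q, R) = R*q
p(H(4, 6), 2)*337 = (2*5)*337 = 10*337 = 3370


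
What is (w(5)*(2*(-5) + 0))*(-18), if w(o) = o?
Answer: 900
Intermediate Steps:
(w(5)*(2*(-5) + 0))*(-18) = (5*(2*(-5) + 0))*(-18) = (5*(-10 + 0))*(-18) = (5*(-10))*(-18) = -50*(-18) = 900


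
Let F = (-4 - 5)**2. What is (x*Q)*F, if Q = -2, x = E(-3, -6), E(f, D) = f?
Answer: 486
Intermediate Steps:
x = -3
F = 81 (F = (-9)**2 = 81)
(x*Q)*F = -3*(-2)*81 = 6*81 = 486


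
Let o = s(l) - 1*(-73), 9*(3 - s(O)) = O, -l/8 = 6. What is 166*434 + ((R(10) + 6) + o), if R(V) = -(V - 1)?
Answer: 216367/3 ≈ 72122.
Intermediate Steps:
l = -48 (l = -8*6 = -48)
s(O) = 3 - O/9
R(V) = 1 - V (R(V) = -(-1 + V) = 1 - V)
o = 244/3 (o = (3 - 1/9*(-48)) - 1*(-73) = (3 + 16/3) + 73 = 25/3 + 73 = 244/3 ≈ 81.333)
166*434 + ((R(10) + 6) + o) = 166*434 + (((1 - 1*10) + 6) + 244/3) = 72044 + (((1 - 10) + 6) + 244/3) = 72044 + ((-9 + 6) + 244/3) = 72044 + (-3 + 244/3) = 72044 + 235/3 = 216367/3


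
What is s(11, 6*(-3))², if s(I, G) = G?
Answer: 324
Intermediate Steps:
s(11, 6*(-3))² = (6*(-3))² = (-18)² = 324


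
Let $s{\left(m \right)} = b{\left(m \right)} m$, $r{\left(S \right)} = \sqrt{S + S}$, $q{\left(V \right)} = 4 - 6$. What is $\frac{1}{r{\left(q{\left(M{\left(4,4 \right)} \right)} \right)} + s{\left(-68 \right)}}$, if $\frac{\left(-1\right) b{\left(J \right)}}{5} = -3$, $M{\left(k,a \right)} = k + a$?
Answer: $- \frac{255}{260101} - \frac{i}{520202} \approx -0.00098039 - 1.9223 \cdot 10^{-6} i$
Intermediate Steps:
$M{\left(k,a \right)} = a + k$
$b{\left(J \right)} = 15$ ($b{\left(J \right)} = \left(-5\right) \left(-3\right) = 15$)
$q{\left(V \right)} = -2$ ($q{\left(V \right)} = 4 - 6 = -2$)
$r{\left(S \right)} = \sqrt{2} \sqrt{S}$ ($r{\left(S \right)} = \sqrt{2 S} = \sqrt{2} \sqrt{S}$)
$s{\left(m \right)} = 15 m$
$\frac{1}{r{\left(q{\left(M{\left(4,4 \right)} \right)} \right)} + s{\left(-68 \right)}} = \frac{1}{\sqrt{2} \sqrt{-2} + 15 \left(-68\right)} = \frac{1}{\sqrt{2} i \sqrt{2} - 1020} = \frac{1}{2 i - 1020} = \frac{1}{-1020 + 2 i} = \frac{-1020 - 2 i}{1040404}$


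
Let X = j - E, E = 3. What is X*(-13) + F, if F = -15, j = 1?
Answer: 11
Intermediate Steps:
X = -2 (X = 1 - 1*3 = 1 - 3 = -2)
X*(-13) + F = -2*(-13) - 15 = 26 - 15 = 11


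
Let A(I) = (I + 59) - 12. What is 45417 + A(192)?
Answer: 45656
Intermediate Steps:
A(I) = 47 + I (A(I) = (59 + I) - 12 = 47 + I)
45417 + A(192) = 45417 + (47 + 192) = 45417 + 239 = 45656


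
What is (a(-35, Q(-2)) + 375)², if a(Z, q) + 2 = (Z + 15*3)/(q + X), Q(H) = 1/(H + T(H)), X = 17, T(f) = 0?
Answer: 152004241/1089 ≈ 1.3958e+5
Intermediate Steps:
Q(H) = 1/H (Q(H) = 1/(H + 0) = 1/H)
a(Z, q) = -2 + (45 + Z)/(17 + q) (a(Z, q) = -2 + (Z + 15*3)/(q + 17) = -2 + (Z + 45)/(17 + q) = -2 + (45 + Z)/(17 + q))
(a(-35, Q(-2)) + 375)² = ((11 - 35 - 2/(-2))/(17 + 1/(-2)) + 375)² = ((11 - 35 - 2*(-½))/(17 - ½) + 375)² = ((11 - 35 + 1)/(33/2) + 375)² = ((2/33)*(-23) + 375)² = (-46/33 + 375)² = (12329/33)² = 152004241/1089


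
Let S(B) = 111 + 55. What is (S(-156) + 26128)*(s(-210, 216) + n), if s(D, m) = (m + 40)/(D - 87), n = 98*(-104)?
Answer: -79599300320/297 ≈ -2.6801e+8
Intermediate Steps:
S(B) = 166
n = -10192
s(D, m) = (40 + m)/(-87 + D)
(S(-156) + 26128)*(s(-210, 216) + n) = (166 + 26128)*((40 + 216)/(-87 - 210) - 10192) = 26294*(256/(-297) - 10192) = 26294*(-1/297*256 - 10192) = 26294*(-256/297 - 10192) = 26294*(-3027280/297) = -79599300320/297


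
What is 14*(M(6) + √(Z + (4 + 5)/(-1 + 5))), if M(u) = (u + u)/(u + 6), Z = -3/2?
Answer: 14 + 7*√3 ≈ 26.124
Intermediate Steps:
Z = -3/2 (Z = -3*½ = -3/2 ≈ -1.5000)
M(u) = 2*u/(6 + u) (M(u) = (2*u)/(6 + u) = 2*u/(6 + u))
14*(M(6) + √(Z + (4 + 5)/(-1 + 5))) = 14*(2*6/(6 + 6) + √(-3/2 + (4 + 5)/(-1 + 5))) = 14*(2*6/12 + √(-3/2 + 9/4)) = 14*(2*6*(1/12) + √(-3/2 + 9*(¼))) = 14*(1 + √(-3/2 + 9/4)) = 14*(1 + √(¾)) = 14*(1 + √3/2) = 14 + 7*√3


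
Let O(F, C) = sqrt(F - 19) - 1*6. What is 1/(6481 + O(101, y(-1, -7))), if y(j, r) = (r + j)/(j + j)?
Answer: 6475/41925543 - sqrt(82)/41925543 ≈ 0.00015422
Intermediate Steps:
y(j, r) = (j + r)/(2*j) (y(j, r) = (j + r)/((2*j)) = (j + r)*(1/(2*j)) = (j + r)/(2*j))
O(F, C) = -6 + sqrt(-19 + F) (O(F, C) = sqrt(-19 + F) - 6 = -6 + sqrt(-19 + F))
1/(6481 + O(101, y(-1, -7))) = 1/(6481 + (-6 + sqrt(-19 + 101))) = 1/(6481 + (-6 + sqrt(82))) = 1/(6475 + sqrt(82))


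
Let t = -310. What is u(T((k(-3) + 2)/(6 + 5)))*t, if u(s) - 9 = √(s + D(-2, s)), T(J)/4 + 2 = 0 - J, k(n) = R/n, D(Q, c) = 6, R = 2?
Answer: -2790 - 310*I*√2706/33 ≈ -2790.0 - 488.67*I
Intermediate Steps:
k(n) = 2/n
T(J) = -8 - 4*J (T(J) = -8 + 4*(0 - J) = -8 + 4*(-J) = -8 - 4*J)
u(s) = 9 + √(6 + s) (u(s) = 9 + √(s + 6) = 9 + √(6 + s))
u(T((k(-3) + 2)/(6 + 5)))*t = (9 + √(6 + (-8 - 4*(2/(-3) + 2)/(6 + 5))))*(-310) = (9 + √(6 + (-8 - 4*(2*(-⅓) + 2)/11)))*(-310) = (9 + √(6 + (-8 - 4*(-⅔ + 2)/11)))*(-310) = (9 + √(6 + (-8 - 16/(3*11))))*(-310) = (9 + √(6 + (-8 - 4*4/33)))*(-310) = (9 + √(6 + (-8 - 16/33)))*(-310) = (9 + √(6 - 280/33))*(-310) = (9 + √(-82/33))*(-310) = (9 + I*√2706/33)*(-310) = -2790 - 310*I*√2706/33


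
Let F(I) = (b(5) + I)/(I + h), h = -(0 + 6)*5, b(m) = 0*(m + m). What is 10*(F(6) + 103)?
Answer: 2055/2 ≈ 1027.5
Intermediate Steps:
b(m) = 0 (b(m) = 0*(2*m) = 0)
h = -30 (h = -6*5 = -1*30 = -30)
F(I) = I/(-30 + I) (F(I) = (0 + I)/(I - 30) = I/(-30 + I))
10*(F(6) + 103) = 10*(6/(-30 + 6) + 103) = 10*(6/(-24) + 103) = 10*(6*(-1/24) + 103) = 10*(-¼ + 103) = 10*(411/4) = 2055/2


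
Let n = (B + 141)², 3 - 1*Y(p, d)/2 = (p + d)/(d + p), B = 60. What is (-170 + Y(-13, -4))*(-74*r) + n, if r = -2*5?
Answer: -82439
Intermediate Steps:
Y(p, d) = 4 (Y(p, d) = 6 - 2*(p + d)/(d + p) = 6 - 2*(d + p)/(d + p) = 6 - 2*1 = 6 - 2 = 4)
r = -10
n = 40401 (n = (60 + 141)² = 201² = 40401)
(-170 + Y(-13, -4))*(-74*r) + n = (-170 + 4)*(-74*(-10)) + 40401 = -166*740 + 40401 = -122840 + 40401 = -82439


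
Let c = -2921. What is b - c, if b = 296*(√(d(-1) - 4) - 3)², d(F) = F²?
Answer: 4697 - 1776*I*√3 ≈ 4697.0 - 3076.1*I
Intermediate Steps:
b = 296*(-3 + I*√3)² (b = 296*(√((-1)² - 4) - 3)² = 296*(√(1 - 4) - 3)² = 296*(√(-3) - 3)² = 296*(I*√3 - 3)² = 296*(-3 + I*√3)² ≈ 1776.0 - 3076.1*I)
b - c = (1776 - 1776*I*√3) - 1*(-2921) = (1776 - 1776*I*√3) + 2921 = 4697 - 1776*I*√3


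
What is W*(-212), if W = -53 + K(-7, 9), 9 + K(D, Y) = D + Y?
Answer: 12720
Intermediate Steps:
K(D, Y) = -9 + D + Y (K(D, Y) = -9 + (D + Y) = -9 + D + Y)
W = -60 (W = -53 + (-9 - 7 + 9) = -53 - 7 = -60)
W*(-212) = -60*(-212) = 12720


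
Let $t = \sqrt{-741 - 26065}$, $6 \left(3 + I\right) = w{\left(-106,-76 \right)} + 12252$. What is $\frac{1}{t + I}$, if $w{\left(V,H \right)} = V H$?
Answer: $\frac{30435}{103162279} - \frac{9 i \sqrt{26806}}{103162279} \approx 0.00029502 - 1.4284 \cdot 10^{-5} i$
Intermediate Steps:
$w{\left(V,H \right)} = H V$
$I = \frac{10145}{3}$ ($I = -3 + \frac{\left(-76\right) \left(-106\right) + 12252}{6} = -3 + \frac{8056 + 12252}{6} = -3 + \frac{1}{6} \cdot 20308 = -3 + \frac{10154}{3} = \frac{10145}{3} \approx 3381.7$)
$t = i \sqrt{26806}$ ($t = \sqrt{-26806} = i \sqrt{26806} \approx 163.73 i$)
$\frac{1}{t + I} = \frac{1}{i \sqrt{26806} + \frac{10145}{3}} = \frac{1}{\frac{10145}{3} + i \sqrt{26806}}$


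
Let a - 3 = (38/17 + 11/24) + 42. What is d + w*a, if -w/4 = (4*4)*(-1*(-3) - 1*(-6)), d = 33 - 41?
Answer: -467152/17 ≈ -27480.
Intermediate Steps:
d = -8
a = 19459/408 (a = 3 + ((38/17 + 11/24) + 42) = 3 + (1099/408 + 42) = 3 + 18235/408 = 19459/408 ≈ 47.694)
w = -576 (w = -4*4*4*(-1*(-3) - 1*(-6)) = -64*(3 + 6) = -64*9 = -4*144 = -576)
d + w*a = -8 - 576*19459/408 = -8 - 467016/17 = -467152/17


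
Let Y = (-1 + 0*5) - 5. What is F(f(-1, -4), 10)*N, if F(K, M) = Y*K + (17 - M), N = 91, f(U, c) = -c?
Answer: -1547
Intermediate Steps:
Y = -6 (Y = (-1 + 0) - 5 = -1 - 5 = -6)
F(K, M) = 17 - M - 6*K (F(K, M) = -6*K + (17 - M) = 17 - M - 6*K)
F(f(-1, -4), 10)*N = (17 - 1*10 - (-6)*(-4))*91 = (17 - 10 - 6*4)*91 = (17 - 10 - 24)*91 = -17*91 = -1547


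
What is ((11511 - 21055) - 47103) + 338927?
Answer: 282280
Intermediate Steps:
((11511 - 21055) - 47103) + 338927 = (-9544 - 47103) + 338927 = -56647 + 338927 = 282280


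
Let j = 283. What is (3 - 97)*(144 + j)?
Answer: -40138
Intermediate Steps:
(3 - 97)*(144 + j) = (3 - 97)*(144 + 283) = -94*427 = -40138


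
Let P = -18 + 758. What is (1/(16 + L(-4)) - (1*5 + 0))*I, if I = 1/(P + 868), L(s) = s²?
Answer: -53/17152 ≈ -0.0030900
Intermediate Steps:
P = 740
I = 1/1608 (I = 1/(740 + 868) = 1/1608 ≈ 0.00062189)
(1/(16 + L(-4)) - (1*5 + 0))*I = (1/(16 + (-4)²) - (1*5 + 0))*(1/1608) = (1/(16 + 16) - (5 + 0))*(1/1608) = (1/32 - 1*5)*(1/1608) = (1/32 - 5)*(1/1608) = -159/32*1/1608 = -53/17152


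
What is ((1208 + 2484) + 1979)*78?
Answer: 442338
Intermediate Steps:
((1208 + 2484) + 1979)*78 = (3692 + 1979)*78 = 5671*78 = 442338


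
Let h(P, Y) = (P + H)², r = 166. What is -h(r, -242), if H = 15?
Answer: -32761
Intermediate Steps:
h(P, Y) = (15 + P)² (h(P, Y) = (P + 15)² = (15 + P)²)
-h(r, -242) = -(15 + 166)² = -1*181² = -1*32761 = -32761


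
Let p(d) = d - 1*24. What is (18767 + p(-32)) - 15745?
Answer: 2966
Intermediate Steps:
p(d) = -24 + d (p(d) = d - 24 = -24 + d)
(18767 + p(-32)) - 15745 = (18767 + (-24 - 32)) - 15745 = (18767 - 56) - 15745 = 18711 - 15745 = 2966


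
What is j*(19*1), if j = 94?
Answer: 1786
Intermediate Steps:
j*(19*1) = 94*(19*1) = 94*19 = 1786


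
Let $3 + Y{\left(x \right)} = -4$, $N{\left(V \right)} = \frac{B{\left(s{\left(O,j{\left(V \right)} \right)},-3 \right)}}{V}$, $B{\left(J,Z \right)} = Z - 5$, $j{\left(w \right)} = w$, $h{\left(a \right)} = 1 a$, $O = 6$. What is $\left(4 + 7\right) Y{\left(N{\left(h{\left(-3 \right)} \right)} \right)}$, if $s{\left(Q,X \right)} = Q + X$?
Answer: $-77$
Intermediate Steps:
$h{\left(a \right)} = a$
$B{\left(J,Z \right)} = -5 + Z$ ($B{\left(J,Z \right)} = Z - 5 = -5 + Z$)
$N{\left(V \right)} = - \frac{8}{V}$ ($N{\left(V \right)} = \frac{-5 - 3}{V} = - \frac{8}{V}$)
$Y{\left(x \right)} = -7$ ($Y{\left(x \right)} = -3 - 4 = -7$)
$\left(4 + 7\right) Y{\left(N{\left(h{\left(-3 \right)} \right)} \right)} = \left(4 + 7\right) \left(-7\right) = 11 \left(-7\right) = -77$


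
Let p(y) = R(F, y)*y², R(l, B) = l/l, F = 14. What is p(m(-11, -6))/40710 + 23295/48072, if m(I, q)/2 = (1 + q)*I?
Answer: 51000355/65233704 ≈ 0.78181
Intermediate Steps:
m(I, q) = 2*I*(1 + q) (m(I, q) = 2*((1 + q)*I) = 2*(I*(1 + q)) = 2*I*(1 + q))
R(l, B) = 1
p(y) = y² (p(y) = 1*y² = y²)
p(m(-11, -6))/40710 + 23295/48072 = (2*(-11)*(1 - 6))²/40710 + 23295/48072 = (2*(-11)*(-5))²*(1/40710) + 23295*(1/48072) = 110²*(1/40710) + 7765/16024 = 12100*(1/40710) + 7765/16024 = 1210/4071 + 7765/16024 = 51000355/65233704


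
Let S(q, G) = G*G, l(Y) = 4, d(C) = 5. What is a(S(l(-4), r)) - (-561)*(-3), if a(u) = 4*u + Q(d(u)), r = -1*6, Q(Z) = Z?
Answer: -1534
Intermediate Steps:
r = -6
S(q, G) = G²
a(u) = 5 + 4*u (a(u) = 4*u + 5 = 5 + 4*u)
a(S(l(-4), r)) - (-561)*(-3) = (5 + 4*(-6)²) - (-561)*(-3) = (5 + 4*36) - 1*1683 = (5 + 144) - 1683 = 149 - 1683 = -1534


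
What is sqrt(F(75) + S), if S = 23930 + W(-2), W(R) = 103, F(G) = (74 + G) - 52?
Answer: sqrt(24130) ≈ 155.34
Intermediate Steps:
F(G) = 22 + G
S = 24033 (S = 23930 + 103 = 24033)
sqrt(F(75) + S) = sqrt((22 + 75) + 24033) = sqrt(97 + 24033) = sqrt(24130)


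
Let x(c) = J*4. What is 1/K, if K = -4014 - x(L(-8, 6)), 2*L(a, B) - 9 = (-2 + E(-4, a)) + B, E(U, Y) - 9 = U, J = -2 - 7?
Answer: -1/3978 ≈ -0.00025138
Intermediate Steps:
J = -9
E(U, Y) = 9 + U
L(a, B) = 6 + B/2 (L(a, B) = 9/2 + ((-2 + (9 - 4)) + B)/2 = 9/2 + ((-2 + 5) + B)/2 = 9/2 + (3 + B)/2 = 9/2 + (3/2 + B/2) = 6 + B/2)
x(c) = -36 (x(c) = -9*4 = -36)
K = -3978 (K = -4014 - 1*(-36) = -4014 + 36 = -3978)
1/K = 1/(-3978) = -1/3978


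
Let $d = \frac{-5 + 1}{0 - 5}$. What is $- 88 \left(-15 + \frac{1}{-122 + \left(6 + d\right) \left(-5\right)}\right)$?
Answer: $\frac{51502}{39} \approx 1320.6$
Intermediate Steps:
$d = \frac{4}{5}$ ($d = - \frac{4}{-5} = \left(-4\right) \left(- \frac{1}{5}\right) = \frac{4}{5} \approx 0.8$)
$- 88 \left(-15 + \frac{1}{-122 + \left(6 + d\right) \left(-5\right)}\right) = - 88 \left(-15 + \frac{1}{-122 + \left(6 + \frac{4}{5}\right) \left(-5\right)}\right) = - 88 \left(-15 + \frac{1}{-122 + \frac{34}{5} \left(-5\right)}\right) = - 88 \left(-15 + \frac{1}{-122 - 34}\right) = - 88 \left(-15 + \frac{1}{-156}\right) = - 88 \left(-15 - \frac{1}{156}\right) = \left(-88\right) \left(- \frac{2341}{156}\right) = \frac{51502}{39}$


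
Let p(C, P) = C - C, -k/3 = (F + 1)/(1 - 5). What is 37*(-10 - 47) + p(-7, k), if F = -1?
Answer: -2109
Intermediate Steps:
k = 0 (k = -3*(-1 + 1)/(1 - 5) = -0/(-4) = -0*(-1)/4 = -3*0 = 0)
p(C, P) = 0
37*(-10 - 47) + p(-7, k) = 37*(-10 - 47) + 0 = 37*(-57) + 0 = -2109 + 0 = -2109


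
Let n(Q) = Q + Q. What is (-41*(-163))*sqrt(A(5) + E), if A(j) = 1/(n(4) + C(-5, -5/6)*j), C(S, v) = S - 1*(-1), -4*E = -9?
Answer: 6683*sqrt(78)/6 ≈ 9837.1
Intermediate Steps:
n(Q) = 2*Q
E = 9/4 (E = -1/4*(-9) = 9/4 ≈ 2.2500)
C(S, v) = 1 + S (C(S, v) = S + 1 = 1 + S)
A(j) = 1/(8 - 4*j) (A(j) = 1/(2*4 + (1 - 5)*j) = 1/(8 - 4*j))
(-41*(-163))*sqrt(A(5) + E) = (-41*(-163))*sqrt(1/(4*(2 - 1*5)) + 9/4) = 6683*sqrt(1/(4*(2 - 5)) + 9/4) = 6683*sqrt((1/4)/(-3) + 9/4) = 6683*sqrt((1/4)*(-1/3) + 9/4) = 6683*sqrt(-1/12 + 9/4) = 6683*sqrt(13/6) = 6683*(sqrt(78)/6) = 6683*sqrt(78)/6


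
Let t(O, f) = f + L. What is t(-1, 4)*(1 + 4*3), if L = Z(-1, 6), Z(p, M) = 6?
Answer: 130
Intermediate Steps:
L = 6
t(O, f) = 6 + f (t(O, f) = f + 6 = 6 + f)
t(-1, 4)*(1 + 4*3) = (6 + 4)*(1 + 4*3) = 10*(1 + 12) = 10*13 = 130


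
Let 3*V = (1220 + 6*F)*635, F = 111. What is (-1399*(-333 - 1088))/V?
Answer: 5963937/1197610 ≈ 4.9799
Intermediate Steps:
V = 1197610/3 (V = ((1220 + 6*111)*635)/3 = ((1220 + 666)*635)/3 = (1886*635)/3 = (⅓)*1197610 = 1197610/3 ≈ 3.9920e+5)
(-1399*(-333 - 1088))/V = (-1399*(-333 - 1088))/(1197610/3) = -1399*(-1421)*(3/1197610) = 1987979*(3/1197610) = 5963937/1197610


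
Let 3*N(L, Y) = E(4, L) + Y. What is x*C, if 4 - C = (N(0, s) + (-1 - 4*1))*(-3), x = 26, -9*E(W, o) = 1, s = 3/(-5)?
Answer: -13702/45 ≈ -304.49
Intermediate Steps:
s = -3/5 (s = 3*(-1/5) = -3/5 ≈ -0.60000)
E(W, o) = -1/9 (E(W, o) = -1/9*1 = -1/9)
N(L, Y) = -1/27 + Y/3 (N(L, Y) = (-1/9 + Y)/3 = -1/27 + Y/3)
C = -527/45 (C = 4 - ((-1/27 + (1/3)*(-3/5)) + (-1 - 4*1))*(-3) = 4 - ((-1/27 - 1/5) + (-1 - 4))*(-3) = 4 - (-32/135 - 5)*(-3) = 4 - (-707)*(-3)/135 = 4 - 1*707/45 = 4 - 707/45 = -527/45 ≈ -11.711)
x*C = 26*(-527/45) = -13702/45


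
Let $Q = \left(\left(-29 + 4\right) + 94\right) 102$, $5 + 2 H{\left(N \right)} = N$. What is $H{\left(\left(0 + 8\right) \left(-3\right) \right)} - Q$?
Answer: $- \frac{14105}{2} \approx -7052.5$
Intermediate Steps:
$H{\left(N \right)} = - \frac{5}{2} + \frac{N}{2}$
$Q = 7038$ ($Q = \left(-25 + 94\right) 102 = 69 \cdot 102 = 7038$)
$H{\left(\left(0 + 8\right) \left(-3\right) \right)} - Q = \left(- \frac{5}{2} + \frac{\left(0 + 8\right) \left(-3\right)}{2}\right) - 7038 = \left(- \frac{5}{2} + \frac{8 \left(-3\right)}{2}\right) - 7038 = \left(- \frac{5}{2} + \frac{1}{2} \left(-24\right)\right) - 7038 = \left(- \frac{5}{2} - 12\right) - 7038 = - \frac{29}{2} - 7038 = - \frac{14105}{2}$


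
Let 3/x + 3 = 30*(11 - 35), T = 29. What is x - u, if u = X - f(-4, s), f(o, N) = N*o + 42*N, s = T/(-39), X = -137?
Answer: 1022042/9399 ≈ 108.74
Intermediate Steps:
s = -29/39 (s = 29/(-39) = 29*(-1/39) = -29/39 ≈ -0.74359)
f(o, N) = 42*N + N*o
x = -1/241 (x = 3/(-3 + 30*(11 - 35)) = 3/(-3 + 30*(-24)) = 3/(-3 - 720) = 3/(-723) = 3*(-1/723) = -1/241 ≈ -0.0041494)
u = -4241/39 (u = -137 - (-29)*(42 - 4)/39 = -137 - (-29)*38/39 = -137 - 1*(-1102/39) = -137 + 1102/39 = -4241/39 ≈ -108.74)
x - u = -1/241 - 1*(-4241/39) = -1/241 + 4241/39 = 1022042/9399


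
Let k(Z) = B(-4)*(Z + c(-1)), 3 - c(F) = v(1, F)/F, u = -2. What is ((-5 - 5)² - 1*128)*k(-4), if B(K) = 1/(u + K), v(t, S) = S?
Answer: -28/3 ≈ -9.3333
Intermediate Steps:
B(K) = 1/(-2 + K)
c(F) = 2 (c(F) = 3 - F/F = 3 - 1*1 = 3 - 1 = 2)
k(Z) = -⅓ - Z/6 (k(Z) = (Z + 2)/(-2 - 4) = (2 + Z)/(-6) = -(2 + Z)/6 = -⅓ - Z/6)
((-5 - 5)² - 1*128)*k(-4) = ((-5 - 5)² - 1*128)*(-⅓ - ⅙*(-4)) = ((-10)² - 128)*(-⅓ + ⅔) = (100 - 128)*(⅓) = -28*⅓ = -28/3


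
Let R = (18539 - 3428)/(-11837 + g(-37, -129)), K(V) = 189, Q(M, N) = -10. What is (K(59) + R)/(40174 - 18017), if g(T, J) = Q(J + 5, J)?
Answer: 741324/87497993 ≈ 0.0084725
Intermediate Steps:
g(T, J) = -10
R = -5037/3949 (R = (18539 - 3428)/(-11837 - 10) = 15111/(-11847) = 15111*(-1/11847) = -5037/3949 ≈ -1.2755)
(K(59) + R)/(40174 - 18017) = (189 - 5037/3949)/(40174 - 18017) = (741324/3949)/22157 = (741324/3949)*(1/22157) = 741324/87497993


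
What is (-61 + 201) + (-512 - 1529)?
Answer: -1901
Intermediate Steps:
(-61 + 201) + (-512 - 1529) = 140 - 2041 = -1901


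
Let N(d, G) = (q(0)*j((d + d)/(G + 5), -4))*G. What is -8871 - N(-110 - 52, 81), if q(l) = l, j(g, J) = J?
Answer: -8871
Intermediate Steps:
N(d, G) = 0 (N(d, G) = (0*(-4))*G = 0*G = 0)
-8871 - N(-110 - 52, 81) = -8871 - 1*0 = -8871 + 0 = -8871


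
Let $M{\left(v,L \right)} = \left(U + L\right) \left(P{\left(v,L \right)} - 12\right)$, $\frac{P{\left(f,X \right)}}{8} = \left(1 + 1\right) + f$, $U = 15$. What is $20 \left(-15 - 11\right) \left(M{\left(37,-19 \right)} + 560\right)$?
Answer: $332800$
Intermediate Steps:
$P{\left(f,X \right)} = 16 + 8 f$ ($P{\left(f,X \right)} = 8 \left(\left(1 + 1\right) + f\right) = 8 \left(2 + f\right) = 16 + 8 f$)
$M{\left(v,L \right)} = \left(4 + 8 v\right) \left(15 + L\right)$ ($M{\left(v,L \right)} = \left(15 + L\right) \left(\left(16 + 8 v\right) - 12\right) = \left(15 + L\right) \left(4 + 8 v\right) = \left(4 + 8 v\right) \left(15 + L\right)$)
$20 \left(-15 - 11\right) \left(M{\left(37,-19 \right)} + 560\right) = 20 \left(-15 - 11\right) \left(\left(60 + 4 \left(-19\right) + 120 \cdot 37 + 8 \left(-19\right) 37\right) + 560\right) = 20 \left(-26\right) \left(\left(60 - 76 + 4440 - 5624\right) + 560\right) = - 520 \left(-1200 + 560\right) = \left(-520\right) \left(-640\right) = 332800$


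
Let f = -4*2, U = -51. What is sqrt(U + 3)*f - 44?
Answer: -44 - 32*I*sqrt(3) ≈ -44.0 - 55.426*I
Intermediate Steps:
f = -8
sqrt(U + 3)*f - 44 = sqrt(-51 + 3)*(-8) - 44 = sqrt(-48)*(-8) - 44 = (4*I*sqrt(3))*(-8) - 44 = -32*I*sqrt(3) - 44 = -44 - 32*I*sqrt(3)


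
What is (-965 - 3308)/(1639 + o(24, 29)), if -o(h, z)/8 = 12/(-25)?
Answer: -106825/41071 ≈ -2.6010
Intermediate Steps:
o(h, z) = 96/25 (o(h, z) = -96/(-25) = -96*(-1)/25 = -8*(-12/25) = 96/25)
(-965 - 3308)/(1639 + o(24, 29)) = (-965 - 3308)/(1639 + 96/25) = -4273/41071/25 = -4273*25/41071 = -106825/41071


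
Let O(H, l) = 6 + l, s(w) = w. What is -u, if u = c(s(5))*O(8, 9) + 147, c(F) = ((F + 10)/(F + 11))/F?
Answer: -2397/16 ≈ -149.81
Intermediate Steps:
c(F) = (10 + F)/(F*(11 + F)) (c(F) = ((10 + F)/(11 + F))/F = (10 + F)/(F*(11 + F)))
u = 2397/16 (u = ((10 + 5)/(5*(11 + 5)))*(6 + 9) + 147 = ((⅕)*15/16)*15 + 147 = ((⅕)*(1/16)*15)*15 + 147 = (3/16)*15 + 147 = 45/16 + 147 = 2397/16 ≈ 149.81)
-u = -1*2397/16 = -2397/16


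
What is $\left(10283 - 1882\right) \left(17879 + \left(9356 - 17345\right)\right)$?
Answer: $83085890$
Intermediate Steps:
$\left(10283 - 1882\right) \left(17879 + \left(9356 - 17345\right)\right) = 8401 \left(17879 + \left(9356 - 17345\right)\right) = 8401 \left(17879 - 7989\right) = 8401 \cdot 9890 = 83085890$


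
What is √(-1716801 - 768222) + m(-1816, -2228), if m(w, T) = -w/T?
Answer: -454/557 + I*√2485023 ≈ -0.81508 + 1576.4*I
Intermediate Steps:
m(w, T) = -w/T
√(-1716801 - 768222) + m(-1816, -2228) = √(-1716801 - 768222) - 1*(-1816)/(-2228) = √(-2485023) - 1*(-1816)*(-1/2228) = I*√2485023 - 454/557 = -454/557 + I*√2485023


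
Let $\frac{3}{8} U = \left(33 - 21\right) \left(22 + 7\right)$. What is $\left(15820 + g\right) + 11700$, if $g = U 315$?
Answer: $319840$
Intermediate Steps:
$U = 928$ ($U = \frac{8 \left(33 - 21\right) \left(22 + 7\right)}{3} = \frac{8 \cdot 12 \cdot 29}{3} = \frac{8}{3} \cdot 348 = 928$)
$g = 292320$ ($g = 928 \cdot 315 = 292320$)
$\left(15820 + g\right) + 11700 = \left(15820 + 292320\right) + 11700 = 308140 + 11700 = 319840$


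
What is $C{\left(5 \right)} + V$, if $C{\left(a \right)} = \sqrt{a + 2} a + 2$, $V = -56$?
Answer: $-54 + 5 \sqrt{7} \approx -40.771$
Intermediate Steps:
$C{\left(a \right)} = 2 + a \sqrt{2 + a}$ ($C{\left(a \right)} = \sqrt{2 + a} a + 2 = a \sqrt{2 + a} + 2 = 2 + a \sqrt{2 + a}$)
$C{\left(5 \right)} + V = \left(2 + 5 \sqrt{2 + 5}\right) - 56 = \left(2 + 5 \sqrt{7}\right) - 56 = -54 + 5 \sqrt{7}$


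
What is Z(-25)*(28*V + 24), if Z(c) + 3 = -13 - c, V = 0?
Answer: 216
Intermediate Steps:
Z(c) = -16 - c (Z(c) = -3 + (-13 - c) = -16 - c)
Z(-25)*(28*V + 24) = (-16 - 1*(-25))*(28*0 + 24) = (-16 + 25)*(0 + 24) = 9*24 = 216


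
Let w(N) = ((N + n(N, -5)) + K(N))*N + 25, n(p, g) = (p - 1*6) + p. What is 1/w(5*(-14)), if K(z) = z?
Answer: 1/20045 ≈ 4.9888e-5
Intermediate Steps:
n(p, g) = -6 + 2*p (n(p, g) = (p - 6) + p = (-6 + p) + p = -6 + 2*p)
w(N) = 25 + N*(-6 + 4*N) (w(N) = ((N + (-6 + 2*N)) + N)*N + 25 = ((-6 + 3*N) + N)*N + 25 = (-6 + 4*N)*N + 25 = N*(-6 + 4*N) + 25 = 25 + N*(-6 + 4*N))
1/w(5*(-14)) = 1/(25 - 30*(-14) + 4*(5*(-14))²) = 1/(25 - 6*(-70) + 4*(-70)²) = 1/(25 + 420 + 4*4900) = 1/(25 + 420 + 19600) = 1/20045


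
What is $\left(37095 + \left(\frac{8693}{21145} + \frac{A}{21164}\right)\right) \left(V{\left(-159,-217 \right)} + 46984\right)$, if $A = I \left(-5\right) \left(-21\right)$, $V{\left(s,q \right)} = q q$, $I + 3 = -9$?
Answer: $\frac{390418093637580449}{111878195} \approx 3.4897 \cdot 10^{9}$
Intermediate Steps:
$I = -12$ ($I = -3 - 9 = -12$)
$V{\left(s,q \right)} = q^{2}$
$A = -1260$ ($A = \left(-12\right) \left(-5\right) \left(-21\right) = 60 \left(-21\right) = -1260$)
$\left(37095 + \left(\frac{8693}{21145} + \frac{A}{21164}\right)\right) \left(V{\left(-159,-217 \right)} + 46984\right) = \left(37095 + \left(\frac{8693}{21145} - \frac{1260}{21164}\right)\right) \left(\left(-217\right)^{2} + 46984\right) = \left(37095 + \left(8693 \cdot \frac{1}{21145} - \frac{315}{5291}\right)\right) \left(47089 + 46984\right) = \left(37095 + \left(\frac{8693}{21145} - \frac{315}{5291}\right)\right) 94073 = \left(37095 + \frac{39333988}{111878195}\right) 94073 = \frac{4150160977513}{111878195} \cdot 94073 = \frac{390418093637580449}{111878195}$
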